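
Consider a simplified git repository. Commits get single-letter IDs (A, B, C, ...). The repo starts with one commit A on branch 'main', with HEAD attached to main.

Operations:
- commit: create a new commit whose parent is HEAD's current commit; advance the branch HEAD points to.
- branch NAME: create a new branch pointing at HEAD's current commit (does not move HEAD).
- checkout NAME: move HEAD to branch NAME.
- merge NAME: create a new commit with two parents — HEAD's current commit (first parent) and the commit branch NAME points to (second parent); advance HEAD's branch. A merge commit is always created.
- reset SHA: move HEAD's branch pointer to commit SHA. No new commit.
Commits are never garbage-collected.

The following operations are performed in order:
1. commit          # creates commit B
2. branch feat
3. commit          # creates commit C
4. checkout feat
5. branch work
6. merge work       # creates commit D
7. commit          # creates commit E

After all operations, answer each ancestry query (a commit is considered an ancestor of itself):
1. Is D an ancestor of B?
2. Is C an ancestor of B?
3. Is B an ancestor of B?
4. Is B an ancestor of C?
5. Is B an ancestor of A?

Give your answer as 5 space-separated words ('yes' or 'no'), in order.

After op 1 (commit): HEAD=main@B [main=B]
After op 2 (branch): HEAD=main@B [feat=B main=B]
After op 3 (commit): HEAD=main@C [feat=B main=C]
After op 4 (checkout): HEAD=feat@B [feat=B main=C]
After op 5 (branch): HEAD=feat@B [feat=B main=C work=B]
After op 6 (merge): HEAD=feat@D [feat=D main=C work=B]
After op 7 (commit): HEAD=feat@E [feat=E main=C work=B]
ancestors(B) = {A,B}; D in? no
ancestors(B) = {A,B}; C in? no
ancestors(B) = {A,B}; B in? yes
ancestors(C) = {A,B,C}; B in? yes
ancestors(A) = {A}; B in? no

Answer: no no yes yes no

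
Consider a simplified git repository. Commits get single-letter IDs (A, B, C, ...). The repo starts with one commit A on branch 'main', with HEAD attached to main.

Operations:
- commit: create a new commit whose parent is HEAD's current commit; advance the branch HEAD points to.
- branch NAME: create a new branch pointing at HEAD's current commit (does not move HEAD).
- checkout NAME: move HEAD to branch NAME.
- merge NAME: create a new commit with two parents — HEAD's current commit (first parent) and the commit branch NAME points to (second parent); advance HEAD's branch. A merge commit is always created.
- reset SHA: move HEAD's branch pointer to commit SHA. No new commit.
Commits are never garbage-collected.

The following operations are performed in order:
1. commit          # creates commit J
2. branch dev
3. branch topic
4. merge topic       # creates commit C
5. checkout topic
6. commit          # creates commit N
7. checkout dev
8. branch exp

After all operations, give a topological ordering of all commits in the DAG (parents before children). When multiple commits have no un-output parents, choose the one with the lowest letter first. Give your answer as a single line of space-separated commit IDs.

Answer: A J C N

Derivation:
After op 1 (commit): HEAD=main@J [main=J]
After op 2 (branch): HEAD=main@J [dev=J main=J]
After op 3 (branch): HEAD=main@J [dev=J main=J topic=J]
After op 4 (merge): HEAD=main@C [dev=J main=C topic=J]
After op 5 (checkout): HEAD=topic@J [dev=J main=C topic=J]
After op 6 (commit): HEAD=topic@N [dev=J main=C topic=N]
After op 7 (checkout): HEAD=dev@J [dev=J main=C topic=N]
After op 8 (branch): HEAD=dev@J [dev=J exp=J main=C topic=N]
commit A: parents=[]
commit C: parents=['J', 'J']
commit J: parents=['A']
commit N: parents=['J']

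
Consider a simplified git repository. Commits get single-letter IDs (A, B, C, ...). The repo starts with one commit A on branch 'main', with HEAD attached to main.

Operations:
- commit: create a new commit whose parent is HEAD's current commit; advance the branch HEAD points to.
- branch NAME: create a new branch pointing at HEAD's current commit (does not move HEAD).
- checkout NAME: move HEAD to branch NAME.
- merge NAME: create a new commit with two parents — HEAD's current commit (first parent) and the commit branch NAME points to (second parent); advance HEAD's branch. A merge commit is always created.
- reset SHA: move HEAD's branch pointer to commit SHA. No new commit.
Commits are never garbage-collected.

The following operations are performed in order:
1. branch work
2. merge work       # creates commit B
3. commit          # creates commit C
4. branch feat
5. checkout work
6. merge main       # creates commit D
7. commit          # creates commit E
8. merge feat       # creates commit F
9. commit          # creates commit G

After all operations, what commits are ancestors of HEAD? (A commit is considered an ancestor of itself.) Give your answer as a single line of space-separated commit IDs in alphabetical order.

After op 1 (branch): HEAD=main@A [main=A work=A]
After op 2 (merge): HEAD=main@B [main=B work=A]
After op 3 (commit): HEAD=main@C [main=C work=A]
After op 4 (branch): HEAD=main@C [feat=C main=C work=A]
After op 5 (checkout): HEAD=work@A [feat=C main=C work=A]
After op 6 (merge): HEAD=work@D [feat=C main=C work=D]
After op 7 (commit): HEAD=work@E [feat=C main=C work=E]
After op 8 (merge): HEAD=work@F [feat=C main=C work=F]
After op 9 (commit): HEAD=work@G [feat=C main=C work=G]

Answer: A B C D E F G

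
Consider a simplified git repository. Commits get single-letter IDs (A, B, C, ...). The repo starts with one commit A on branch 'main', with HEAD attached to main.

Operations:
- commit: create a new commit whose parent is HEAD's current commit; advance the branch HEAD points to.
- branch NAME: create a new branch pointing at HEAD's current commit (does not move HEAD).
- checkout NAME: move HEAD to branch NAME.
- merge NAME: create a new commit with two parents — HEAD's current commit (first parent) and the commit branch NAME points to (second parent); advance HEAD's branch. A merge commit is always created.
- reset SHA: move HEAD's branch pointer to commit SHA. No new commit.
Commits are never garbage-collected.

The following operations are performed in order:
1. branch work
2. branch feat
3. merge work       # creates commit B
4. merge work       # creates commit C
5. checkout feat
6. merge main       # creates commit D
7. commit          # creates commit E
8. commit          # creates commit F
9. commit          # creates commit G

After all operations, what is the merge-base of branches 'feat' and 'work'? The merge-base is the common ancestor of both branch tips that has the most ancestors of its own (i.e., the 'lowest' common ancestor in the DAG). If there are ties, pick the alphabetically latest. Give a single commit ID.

After op 1 (branch): HEAD=main@A [main=A work=A]
After op 2 (branch): HEAD=main@A [feat=A main=A work=A]
After op 3 (merge): HEAD=main@B [feat=A main=B work=A]
After op 4 (merge): HEAD=main@C [feat=A main=C work=A]
After op 5 (checkout): HEAD=feat@A [feat=A main=C work=A]
After op 6 (merge): HEAD=feat@D [feat=D main=C work=A]
After op 7 (commit): HEAD=feat@E [feat=E main=C work=A]
After op 8 (commit): HEAD=feat@F [feat=F main=C work=A]
After op 9 (commit): HEAD=feat@G [feat=G main=C work=A]
ancestors(feat=G): ['A', 'B', 'C', 'D', 'E', 'F', 'G']
ancestors(work=A): ['A']
common: ['A']

Answer: A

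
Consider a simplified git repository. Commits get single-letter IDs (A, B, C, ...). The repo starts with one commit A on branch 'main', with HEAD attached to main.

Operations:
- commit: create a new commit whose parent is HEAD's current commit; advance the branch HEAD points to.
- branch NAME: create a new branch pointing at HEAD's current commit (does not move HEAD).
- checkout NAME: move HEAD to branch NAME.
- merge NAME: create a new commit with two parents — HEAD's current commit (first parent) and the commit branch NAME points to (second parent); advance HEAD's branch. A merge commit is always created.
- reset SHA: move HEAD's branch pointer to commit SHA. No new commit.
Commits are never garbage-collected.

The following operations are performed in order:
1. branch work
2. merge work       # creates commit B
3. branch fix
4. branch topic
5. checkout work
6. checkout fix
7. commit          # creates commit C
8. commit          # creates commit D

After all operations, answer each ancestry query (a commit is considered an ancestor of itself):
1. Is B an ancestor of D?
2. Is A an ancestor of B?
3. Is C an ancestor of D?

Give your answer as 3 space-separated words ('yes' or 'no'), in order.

Answer: yes yes yes

Derivation:
After op 1 (branch): HEAD=main@A [main=A work=A]
After op 2 (merge): HEAD=main@B [main=B work=A]
After op 3 (branch): HEAD=main@B [fix=B main=B work=A]
After op 4 (branch): HEAD=main@B [fix=B main=B topic=B work=A]
After op 5 (checkout): HEAD=work@A [fix=B main=B topic=B work=A]
After op 6 (checkout): HEAD=fix@B [fix=B main=B topic=B work=A]
After op 7 (commit): HEAD=fix@C [fix=C main=B topic=B work=A]
After op 8 (commit): HEAD=fix@D [fix=D main=B topic=B work=A]
ancestors(D) = {A,B,C,D}; B in? yes
ancestors(B) = {A,B}; A in? yes
ancestors(D) = {A,B,C,D}; C in? yes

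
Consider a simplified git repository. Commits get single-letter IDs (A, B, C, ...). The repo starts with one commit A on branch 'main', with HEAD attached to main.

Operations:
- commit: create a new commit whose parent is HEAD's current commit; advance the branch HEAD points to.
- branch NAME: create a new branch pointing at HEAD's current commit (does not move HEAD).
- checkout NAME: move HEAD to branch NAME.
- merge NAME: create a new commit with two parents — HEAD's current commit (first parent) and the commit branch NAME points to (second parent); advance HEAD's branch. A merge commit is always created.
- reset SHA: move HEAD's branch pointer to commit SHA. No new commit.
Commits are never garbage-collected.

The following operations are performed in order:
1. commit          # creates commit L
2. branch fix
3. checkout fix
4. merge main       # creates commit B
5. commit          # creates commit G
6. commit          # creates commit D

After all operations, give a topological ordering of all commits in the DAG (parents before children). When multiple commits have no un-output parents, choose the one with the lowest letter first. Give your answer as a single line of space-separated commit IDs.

Answer: A L B G D

Derivation:
After op 1 (commit): HEAD=main@L [main=L]
After op 2 (branch): HEAD=main@L [fix=L main=L]
After op 3 (checkout): HEAD=fix@L [fix=L main=L]
After op 4 (merge): HEAD=fix@B [fix=B main=L]
After op 5 (commit): HEAD=fix@G [fix=G main=L]
After op 6 (commit): HEAD=fix@D [fix=D main=L]
commit A: parents=[]
commit B: parents=['L', 'L']
commit D: parents=['G']
commit G: parents=['B']
commit L: parents=['A']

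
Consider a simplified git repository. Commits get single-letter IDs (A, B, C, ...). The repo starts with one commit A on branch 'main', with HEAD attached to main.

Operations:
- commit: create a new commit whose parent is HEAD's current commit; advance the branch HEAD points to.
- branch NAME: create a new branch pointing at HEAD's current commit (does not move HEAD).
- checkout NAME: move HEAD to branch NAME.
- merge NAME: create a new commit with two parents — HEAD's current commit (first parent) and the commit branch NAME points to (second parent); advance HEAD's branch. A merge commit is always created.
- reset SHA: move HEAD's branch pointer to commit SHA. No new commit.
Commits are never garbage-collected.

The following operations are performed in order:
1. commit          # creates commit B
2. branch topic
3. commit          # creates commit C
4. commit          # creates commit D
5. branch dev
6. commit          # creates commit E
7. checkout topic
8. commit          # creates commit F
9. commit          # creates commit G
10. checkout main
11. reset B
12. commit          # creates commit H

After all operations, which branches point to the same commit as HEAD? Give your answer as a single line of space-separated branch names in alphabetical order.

Answer: main

Derivation:
After op 1 (commit): HEAD=main@B [main=B]
After op 2 (branch): HEAD=main@B [main=B topic=B]
After op 3 (commit): HEAD=main@C [main=C topic=B]
After op 4 (commit): HEAD=main@D [main=D topic=B]
After op 5 (branch): HEAD=main@D [dev=D main=D topic=B]
After op 6 (commit): HEAD=main@E [dev=D main=E topic=B]
After op 7 (checkout): HEAD=topic@B [dev=D main=E topic=B]
After op 8 (commit): HEAD=topic@F [dev=D main=E topic=F]
After op 9 (commit): HEAD=topic@G [dev=D main=E topic=G]
After op 10 (checkout): HEAD=main@E [dev=D main=E topic=G]
After op 11 (reset): HEAD=main@B [dev=D main=B topic=G]
After op 12 (commit): HEAD=main@H [dev=D main=H topic=G]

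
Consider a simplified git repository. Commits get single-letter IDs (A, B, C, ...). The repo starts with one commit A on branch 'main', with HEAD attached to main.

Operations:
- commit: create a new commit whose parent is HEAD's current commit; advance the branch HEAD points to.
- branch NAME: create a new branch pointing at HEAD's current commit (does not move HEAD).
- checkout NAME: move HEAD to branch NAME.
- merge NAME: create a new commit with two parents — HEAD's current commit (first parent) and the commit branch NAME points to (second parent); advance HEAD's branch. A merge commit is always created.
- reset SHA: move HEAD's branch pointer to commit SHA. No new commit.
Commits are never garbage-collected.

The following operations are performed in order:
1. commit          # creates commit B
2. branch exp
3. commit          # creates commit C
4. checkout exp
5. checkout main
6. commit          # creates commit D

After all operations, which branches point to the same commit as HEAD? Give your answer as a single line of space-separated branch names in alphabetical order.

Answer: main

Derivation:
After op 1 (commit): HEAD=main@B [main=B]
After op 2 (branch): HEAD=main@B [exp=B main=B]
After op 3 (commit): HEAD=main@C [exp=B main=C]
After op 4 (checkout): HEAD=exp@B [exp=B main=C]
After op 5 (checkout): HEAD=main@C [exp=B main=C]
After op 6 (commit): HEAD=main@D [exp=B main=D]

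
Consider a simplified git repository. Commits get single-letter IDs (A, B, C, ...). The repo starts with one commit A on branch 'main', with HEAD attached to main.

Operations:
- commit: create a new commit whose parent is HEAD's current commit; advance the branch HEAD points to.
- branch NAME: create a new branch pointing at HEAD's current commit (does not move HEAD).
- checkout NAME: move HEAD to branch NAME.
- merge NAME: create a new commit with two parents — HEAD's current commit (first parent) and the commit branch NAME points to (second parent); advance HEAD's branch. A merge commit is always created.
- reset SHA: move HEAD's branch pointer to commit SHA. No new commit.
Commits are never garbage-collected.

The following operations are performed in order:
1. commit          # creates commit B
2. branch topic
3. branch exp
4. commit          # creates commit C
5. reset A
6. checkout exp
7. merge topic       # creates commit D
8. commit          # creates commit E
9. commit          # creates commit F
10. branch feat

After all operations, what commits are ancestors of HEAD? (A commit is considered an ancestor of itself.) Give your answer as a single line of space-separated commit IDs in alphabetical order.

After op 1 (commit): HEAD=main@B [main=B]
After op 2 (branch): HEAD=main@B [main=B topic=B]
After op 3 (branch): HEAD=main@B [exp=B main=B topic=B]
After op 4 (commit): HEAD=main@C [exp=B main=C topic=B]
After op 5 (reset): HEAD=main@A [exp=B main=A topic=B]
After op 6 (checkout): HEAD=exp@B [exp=B main=A topic=B]
After op 7 (merge): HEAD=exp@D [exp=D main=A topic=B]
After op 8 (commit): HEAD=exp@E [exp=E main=A topic=B]
After op 9 (commit): HEAD=exp@F [exp=F main=A topic=B]
After op 10 (branch): HEAD=exp@F [exp=F feat=F main=A topic=B]

Answer: A B D E F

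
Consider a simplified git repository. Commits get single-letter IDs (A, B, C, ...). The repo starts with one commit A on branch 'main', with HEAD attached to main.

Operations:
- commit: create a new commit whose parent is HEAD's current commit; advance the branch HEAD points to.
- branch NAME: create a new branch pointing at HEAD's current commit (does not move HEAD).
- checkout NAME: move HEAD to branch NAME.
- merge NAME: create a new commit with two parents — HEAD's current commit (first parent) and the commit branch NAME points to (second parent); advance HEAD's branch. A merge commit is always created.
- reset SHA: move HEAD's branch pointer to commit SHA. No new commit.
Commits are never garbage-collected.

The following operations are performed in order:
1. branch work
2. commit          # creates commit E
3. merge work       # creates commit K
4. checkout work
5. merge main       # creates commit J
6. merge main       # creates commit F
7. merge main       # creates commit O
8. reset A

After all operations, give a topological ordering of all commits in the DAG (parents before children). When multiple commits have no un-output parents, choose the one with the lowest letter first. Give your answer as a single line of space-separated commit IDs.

After op 1 (branch): HEAD=main@A [main=A work=A]
After op 2 (commit): HEAD=main@E [main=E work=A]
After op 3 (merge): HEAD=main@K [main=K work=A]
After op 4 (checkout): HEAD=work@A [main=K work=A]
After op 5 (merge): HEAD=work@J [main=K work=J]
After op 6 (merge): HEAD=work@F [main=K work=F]
After op 7 (merge): HEAD=work@O [main=K work=O]
After op 8 (reset): HEAD=work@A [main=K work=A]
commit A: parents=[]
commit E: parents=['A']
commit F: parents=['J', 'K']
commit J: parents=['A', 'K']
commit K: parents=['E', 'A']
commit O: parents=['F', 'K']

Answer: A E K J F O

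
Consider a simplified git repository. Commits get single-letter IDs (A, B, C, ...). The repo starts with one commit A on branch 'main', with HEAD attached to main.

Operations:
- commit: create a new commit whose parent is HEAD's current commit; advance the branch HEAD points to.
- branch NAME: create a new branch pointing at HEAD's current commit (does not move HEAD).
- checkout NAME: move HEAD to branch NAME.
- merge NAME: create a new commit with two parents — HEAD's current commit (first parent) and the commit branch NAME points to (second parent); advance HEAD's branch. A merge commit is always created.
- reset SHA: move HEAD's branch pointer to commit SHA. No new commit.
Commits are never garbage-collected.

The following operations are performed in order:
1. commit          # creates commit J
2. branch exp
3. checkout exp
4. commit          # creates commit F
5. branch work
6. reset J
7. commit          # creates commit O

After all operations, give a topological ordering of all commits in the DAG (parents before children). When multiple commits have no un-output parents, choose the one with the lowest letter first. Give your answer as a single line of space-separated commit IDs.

Answer: A J F O

Derivation:
After op 1 (commit): HEAD=main@J [main=J]
After op 2 (branch): HEAD=main@J [exp=J main=J]
After op 3 (checkout): HEAD=exp@J [exp=J main=J]
After op 4 (commit): HEAD=exp@F [exp=F main=J]
After op 5 (branch): HEAD=exp@F [exp=F main=J work=F]
After op 6 (reset): HEAD=exp@J [exp=J main=J work=F]
After op 7 (commit): HEAD=exp@O [exp=O main=J work=F]
commit A: parents=[]
commit F: parents=['J']
commit J: parents=['A']
commit O: parents=['J']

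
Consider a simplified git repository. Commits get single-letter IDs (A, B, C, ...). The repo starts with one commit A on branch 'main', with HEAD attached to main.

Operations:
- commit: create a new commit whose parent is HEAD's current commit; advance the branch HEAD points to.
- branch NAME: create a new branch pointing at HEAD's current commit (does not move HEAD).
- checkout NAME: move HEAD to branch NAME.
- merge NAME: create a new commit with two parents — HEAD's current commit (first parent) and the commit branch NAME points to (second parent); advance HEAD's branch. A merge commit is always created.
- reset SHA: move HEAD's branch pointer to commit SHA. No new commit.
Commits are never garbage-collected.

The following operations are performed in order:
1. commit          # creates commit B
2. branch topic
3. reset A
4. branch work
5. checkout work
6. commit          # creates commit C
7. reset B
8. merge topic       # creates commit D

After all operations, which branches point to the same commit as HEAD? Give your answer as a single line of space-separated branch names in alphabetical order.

After op 1 (commit): HEAD=main@B [main=B]
After op 2 (branch): HEAD=main@B [main=B topic=B]
After op 3 (reset): HEAD=main@A [main=A topic=B]
After op 4 (branch): HEAD=main@A [main=A topic=B work=A]
After op 5 (checkout): HEAD=work@A [main=A topic=B work=A]
After op 6 (commit): HEAD=work@C [main=A topic=B work=C]
After op 7 (reset): HEAD=work@B [main=A topic=B work=B]
After op 8 (merge): HEAD=work@D [main=A topic=B work=D]

Answer: work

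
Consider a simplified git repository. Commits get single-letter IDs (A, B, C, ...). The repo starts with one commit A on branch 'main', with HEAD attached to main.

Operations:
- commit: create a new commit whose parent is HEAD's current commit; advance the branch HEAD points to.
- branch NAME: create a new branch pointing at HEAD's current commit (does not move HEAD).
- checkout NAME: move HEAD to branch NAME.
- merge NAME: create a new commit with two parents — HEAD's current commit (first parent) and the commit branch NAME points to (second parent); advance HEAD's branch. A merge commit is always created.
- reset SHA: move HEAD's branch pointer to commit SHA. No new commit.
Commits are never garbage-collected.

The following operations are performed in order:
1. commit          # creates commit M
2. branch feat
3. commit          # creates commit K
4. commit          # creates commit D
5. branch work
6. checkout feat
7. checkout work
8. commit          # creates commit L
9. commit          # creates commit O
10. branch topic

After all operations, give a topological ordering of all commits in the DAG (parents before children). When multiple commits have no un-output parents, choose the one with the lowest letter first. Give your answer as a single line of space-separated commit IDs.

After op 1 (commit): HEAD=main@M [main=M]
After op 2 (branch): HEAD=main@M [feat=M main=M]
After op 3 (commit): HEAD=main@K [feat=M main=K]
After op 4 (commit): HEAD=main@D [feat=M main=D]
After op 5 (branch): HEAD=main@D [feat=M main=D work=D]
After op 6 (checkout): HEAD=feat@M [feat=M main=D work=D]
After op 7 (checkout): HEAD=work@D [feat=M main=D work=D]
After op 8 (commit): HEAD=work@L [feat=M main=D work=L]
After op 9 (commit): HEAD=work@O [feat=M main=D work=O]
After op 10 (branch): HEAD=work@O [feat=M main=D topic=O work=O]
commit A: parents=[]
commit D: parents=['K']
commit K: parents=['M']
commit L: parents=['D']
commit M: parents=['A']
commit O: parents=['L']

Answer: A M K D L O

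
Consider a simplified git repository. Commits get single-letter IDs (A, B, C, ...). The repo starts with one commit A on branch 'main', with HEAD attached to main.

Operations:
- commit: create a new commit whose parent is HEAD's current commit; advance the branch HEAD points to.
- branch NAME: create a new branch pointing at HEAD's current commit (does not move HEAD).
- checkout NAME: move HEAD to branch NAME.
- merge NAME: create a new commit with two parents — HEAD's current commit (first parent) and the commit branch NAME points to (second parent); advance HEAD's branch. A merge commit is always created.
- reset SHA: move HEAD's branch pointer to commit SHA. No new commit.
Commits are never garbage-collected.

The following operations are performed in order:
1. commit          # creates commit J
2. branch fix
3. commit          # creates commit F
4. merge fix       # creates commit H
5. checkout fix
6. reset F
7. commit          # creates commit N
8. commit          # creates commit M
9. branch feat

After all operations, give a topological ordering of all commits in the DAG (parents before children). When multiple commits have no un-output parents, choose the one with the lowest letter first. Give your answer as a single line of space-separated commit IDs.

After op 1 (commit): HEAD=main@J [main=J]
After op 2 (branch): HEAD=main@J [fix=J main=J]
After op 3 (commit): HEAD=main@F [fix=J main=F]
After op 4 (merge): HEAD=main@H [fix=J main=H]
After op 5 (checkout): HEAD=fix@J [fix=J main=H]
After op 6 (reset): HEAD=fix@F [fix=F main=H]
After op 7 (commit): HEAD=fix@N [fix=N main=H]
After op 8 (commit): HEAD=fix@M [fix=M main=H]
After op 9 (branch): HEAD=fix@M [feat=M fix=M main=H]
commit A: parents=[]
commit F: parents=['J']
commit H: parents=['F', 'J']
commit J: parents=['A']
commit M: parents=['N']
commit N: parents=['F']

Answer: A J F H N M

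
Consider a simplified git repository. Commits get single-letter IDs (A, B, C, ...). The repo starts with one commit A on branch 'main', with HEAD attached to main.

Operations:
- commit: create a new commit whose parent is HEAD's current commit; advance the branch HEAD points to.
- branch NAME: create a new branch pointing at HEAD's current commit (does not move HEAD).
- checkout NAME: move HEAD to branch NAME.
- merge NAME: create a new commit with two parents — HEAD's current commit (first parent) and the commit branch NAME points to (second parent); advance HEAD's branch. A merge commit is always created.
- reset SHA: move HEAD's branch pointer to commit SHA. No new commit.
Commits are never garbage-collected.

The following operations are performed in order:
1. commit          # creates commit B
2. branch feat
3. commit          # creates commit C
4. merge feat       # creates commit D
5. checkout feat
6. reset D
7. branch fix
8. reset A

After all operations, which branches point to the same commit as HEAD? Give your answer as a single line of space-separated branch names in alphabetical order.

After op 1 (commit): HEAD=main@B [main=B]
After op 2 (branch): HEAD=main@B [feat=B main=B]
After op 3 (commit): HEAD=main@C [feat=B main=C]
After op 4 (merge): HEAD=main@D [feat=B main=D]
After op 5 (checkout): HEAD=feat@B [feat=B main=D]
After op 6 (reset): HEAD=feat@D [feat=D main=D]
After op 7 (branch): HEAD=feat@D [feat=D fix=D main=D]
After op 8 (reset): HEAD=feat@A [feat=A fix=D main=D]

Answer: feat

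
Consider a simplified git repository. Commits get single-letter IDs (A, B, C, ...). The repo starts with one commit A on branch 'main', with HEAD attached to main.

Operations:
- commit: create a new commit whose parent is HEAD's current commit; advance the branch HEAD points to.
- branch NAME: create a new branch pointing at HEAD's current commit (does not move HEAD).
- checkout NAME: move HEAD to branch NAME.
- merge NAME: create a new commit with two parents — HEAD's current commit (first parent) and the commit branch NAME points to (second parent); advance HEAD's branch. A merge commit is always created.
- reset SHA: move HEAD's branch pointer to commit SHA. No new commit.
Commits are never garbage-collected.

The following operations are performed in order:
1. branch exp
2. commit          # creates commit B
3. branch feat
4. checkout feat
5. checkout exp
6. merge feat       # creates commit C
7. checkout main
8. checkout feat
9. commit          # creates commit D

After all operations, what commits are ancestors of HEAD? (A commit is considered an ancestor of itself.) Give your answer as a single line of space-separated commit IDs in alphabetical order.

Answer: A B D

Derivation:
After op 1 (branch): HEAD=main@A [exp=A main=A]
After op 2 (commit): HEAD=main@B [exp=A main=B]
After op 3 (branch): HEAD=main@B [exp=A feat=B main=B]
After op 4 (checkout): HEAD=feat@B [exp=A feat=B main=B]
After op 5 (checkout): HEAD=exp@A [exp=A feat=B main=B]
After op 6 (merge): HEAD=exp@C [exp=C feat=B main=B]
After op 7 (checkout): HEAD=main@B [exp=C feat=B main=B]
After op 8 (checkout): HEAD=feat@B [exp=C feat=B main=B]
After op 9 (commit): HEAD=feat@D [exp=C feat=D main=B]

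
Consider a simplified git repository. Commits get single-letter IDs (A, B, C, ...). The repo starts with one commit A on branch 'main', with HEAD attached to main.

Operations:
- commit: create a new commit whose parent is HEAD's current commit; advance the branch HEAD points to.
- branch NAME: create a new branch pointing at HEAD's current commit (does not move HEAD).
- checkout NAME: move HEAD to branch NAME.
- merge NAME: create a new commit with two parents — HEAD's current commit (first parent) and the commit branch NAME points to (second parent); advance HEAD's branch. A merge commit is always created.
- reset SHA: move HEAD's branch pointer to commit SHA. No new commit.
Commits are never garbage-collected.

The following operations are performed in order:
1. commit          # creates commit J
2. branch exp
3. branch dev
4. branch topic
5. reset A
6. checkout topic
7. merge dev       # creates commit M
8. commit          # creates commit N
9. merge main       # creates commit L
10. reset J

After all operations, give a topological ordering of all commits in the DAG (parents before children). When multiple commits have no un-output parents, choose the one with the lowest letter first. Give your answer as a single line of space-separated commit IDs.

After op 1 (commit): HEAD=main@J [main=J]
After op 2 (branch): HEAD=main@J [exp=J main=J]
After op 3 (branch): HEAD=main@J [dev=J exp=J main=J]
After op 4 (branch): HEAD=main@J [dev=J exp=J main=J topic=J]
After op 5 (reset): HEAD=main@A [dev=J exp=J main=A topic=J]
After op 6 (checkout): HEAD=topic@J [dev=J exp=J main=A topic=J]
After op 7 (merge): HEAD=topic@M [dev=J exp=J main=A topic=M]
After op 8 (commit): HEAD=topic@N [dev=J exp=J main=A topic=N]
After op 9 (merge): HEAD=topic@L [dev=J exp=J main=A topic=L]
After op 10 (reset): HEAD=topic@J [dev=J exp=J main=A topic=J]
commit A: parents=[]
commit J: parents=['A']
commit L: parents=['N', 'A']
commit M: parents=['J', 'J']
commit N: parents=['M']

Answer: A J M N L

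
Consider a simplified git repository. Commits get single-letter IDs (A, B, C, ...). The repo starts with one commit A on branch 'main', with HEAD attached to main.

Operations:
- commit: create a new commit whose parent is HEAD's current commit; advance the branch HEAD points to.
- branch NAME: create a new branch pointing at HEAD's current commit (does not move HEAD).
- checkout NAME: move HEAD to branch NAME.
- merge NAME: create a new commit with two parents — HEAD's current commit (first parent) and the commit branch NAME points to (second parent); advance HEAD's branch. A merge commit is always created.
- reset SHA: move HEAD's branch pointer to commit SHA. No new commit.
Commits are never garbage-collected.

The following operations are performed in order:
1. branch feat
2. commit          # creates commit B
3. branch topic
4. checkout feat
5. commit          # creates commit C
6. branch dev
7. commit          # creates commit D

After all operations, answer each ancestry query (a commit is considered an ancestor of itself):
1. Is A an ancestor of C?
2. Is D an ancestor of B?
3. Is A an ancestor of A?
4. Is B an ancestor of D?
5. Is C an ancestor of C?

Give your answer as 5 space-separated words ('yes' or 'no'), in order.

After op 1 (branch): HEAD=main@A [feat=A main=A]
After op 2 (commit): HEAD=main@B [feat=A main=B]
After op 3 (branch): HEAD=main@B [feat=A main=B topic=B]
After op 4 (checkout): HEAD=feat@A [feat=A main=B topic=B]
After op 5 (commit): HEAD=feat@C [feat=C main=B topic=B]
After op 6 (branch): HEAD=feat@C [dev=C feat=C main=B topic=B]
After op 7 (commit): HEAD=feat@D [dev=C feat=D main=B topic=B]
ancestors(C) = {A,C}; A in? yes
ancestors(B) = {A,B}; D in? no
ancestors(A) = {A}; A in? yes
ancestors(D) = {A,C,D}; B in? no
ancestors(C) = {A,C}; C in? yes

Answer: yes no yes no yes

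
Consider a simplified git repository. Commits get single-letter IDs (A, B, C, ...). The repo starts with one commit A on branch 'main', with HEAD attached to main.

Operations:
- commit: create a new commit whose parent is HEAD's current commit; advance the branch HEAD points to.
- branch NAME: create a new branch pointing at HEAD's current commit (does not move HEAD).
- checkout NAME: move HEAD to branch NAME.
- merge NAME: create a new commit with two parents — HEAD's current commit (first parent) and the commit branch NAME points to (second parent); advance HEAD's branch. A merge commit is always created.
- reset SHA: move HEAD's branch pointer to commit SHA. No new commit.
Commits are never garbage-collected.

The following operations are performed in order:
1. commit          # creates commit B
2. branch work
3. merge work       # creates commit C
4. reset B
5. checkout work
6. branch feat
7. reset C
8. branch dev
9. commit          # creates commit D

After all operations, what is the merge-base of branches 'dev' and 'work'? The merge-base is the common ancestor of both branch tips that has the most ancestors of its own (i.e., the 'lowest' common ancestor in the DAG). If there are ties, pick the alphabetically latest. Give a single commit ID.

Answer: C

Derivation:
After op 1 (commit): HEAD=main@B [main=B]
After op 2 (branch): HEAD=main@B [main=B work=B]
After op 3 (merge): HEAD=main@C [main=C work=B]
After op 4 (reset): HEAD=main@B [main=B work=B]
After op 5 (checkout): HEAD=work@B [main=B work=B]
After op 6 (branch): HEAD=work@B [feat=B main=B work=B]
After op 7 (reset): HEAD=work@C [feat=B main=B work=C]
After op 8 (branch): HEAD=work@C [dev=C feat=B main=B work=C]
After op 9 (commit): HEAD=work@D [dev=C feat=B main=B work=D]
ancestors(dev=C): ['A', 'B', 'C']
ancestors(work=D): ['A', 'B', 'C', 'D']
common: ['A', 'B', 'C']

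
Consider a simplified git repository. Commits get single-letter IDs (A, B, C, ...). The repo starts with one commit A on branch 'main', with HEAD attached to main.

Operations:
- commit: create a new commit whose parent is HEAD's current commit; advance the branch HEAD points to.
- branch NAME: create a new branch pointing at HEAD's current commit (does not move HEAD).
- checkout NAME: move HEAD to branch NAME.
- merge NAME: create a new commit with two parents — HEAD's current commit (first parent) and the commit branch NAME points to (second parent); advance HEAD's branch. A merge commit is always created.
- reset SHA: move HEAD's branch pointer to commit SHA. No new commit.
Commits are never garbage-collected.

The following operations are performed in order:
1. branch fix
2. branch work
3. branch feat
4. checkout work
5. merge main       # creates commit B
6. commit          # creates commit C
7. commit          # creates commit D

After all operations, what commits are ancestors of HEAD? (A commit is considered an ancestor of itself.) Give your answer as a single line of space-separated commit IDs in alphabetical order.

Answer: A B C D

Derivation:
After op 1 (branch): HEAD=main@A [fix=A main=A]
After op 2 (branch): HEAD=main@A [fix=A main=A work=A]
After op 3 (branch): HEAD=main@A [feat=A fix=A main=A work=A]
After op 4 (checkout): HEAD=work@A [feat=A fix=A main=A work=A]
After op 5 (merge): HEAD=work@B [feat=A fix=A main=A work=B]
After op 6 (commit): HEAD=work@C [feat=A fix=A main=A work=C]
After op 7 (commit): HEAD=work@D [feat=A fix=A main=A work=D]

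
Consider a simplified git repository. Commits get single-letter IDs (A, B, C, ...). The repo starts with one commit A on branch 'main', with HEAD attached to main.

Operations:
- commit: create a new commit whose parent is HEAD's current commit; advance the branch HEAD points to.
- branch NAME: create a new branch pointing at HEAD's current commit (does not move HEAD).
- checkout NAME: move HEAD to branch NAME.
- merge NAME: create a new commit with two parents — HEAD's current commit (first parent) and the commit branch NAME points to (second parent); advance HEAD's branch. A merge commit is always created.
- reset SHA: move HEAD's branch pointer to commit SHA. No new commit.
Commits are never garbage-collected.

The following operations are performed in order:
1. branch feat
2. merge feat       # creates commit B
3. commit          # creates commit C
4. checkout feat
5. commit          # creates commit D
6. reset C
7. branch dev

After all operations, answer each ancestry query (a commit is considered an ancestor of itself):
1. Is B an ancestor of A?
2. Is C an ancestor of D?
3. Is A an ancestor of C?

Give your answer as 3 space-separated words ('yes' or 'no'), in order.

Answer: no no yes

Derivation:
After op 1 (branch): HEAD=main@A [feat=A main=A]
After op 2 (merge): HEAD=main@B [feat=A main=B]
After op 3 (commit): HEAD=main@C [feat=A main=C]
After op 4 (checkout): HEAD=feat@A [feat=A main=C]
After op 5 (commit): HEAD=feat@D [feat=D main=C]
After op 6 (reset): HEAD=feat@C [feat=C main=C]
After op 7 (branch): HEAD=feat@C [dev=C feat=C main=C]
ancestors(A) = {A}; B in? no
ancestors(D) = {A,D}; C in? no
ancestors(C) = {A,B,C}; A in? yes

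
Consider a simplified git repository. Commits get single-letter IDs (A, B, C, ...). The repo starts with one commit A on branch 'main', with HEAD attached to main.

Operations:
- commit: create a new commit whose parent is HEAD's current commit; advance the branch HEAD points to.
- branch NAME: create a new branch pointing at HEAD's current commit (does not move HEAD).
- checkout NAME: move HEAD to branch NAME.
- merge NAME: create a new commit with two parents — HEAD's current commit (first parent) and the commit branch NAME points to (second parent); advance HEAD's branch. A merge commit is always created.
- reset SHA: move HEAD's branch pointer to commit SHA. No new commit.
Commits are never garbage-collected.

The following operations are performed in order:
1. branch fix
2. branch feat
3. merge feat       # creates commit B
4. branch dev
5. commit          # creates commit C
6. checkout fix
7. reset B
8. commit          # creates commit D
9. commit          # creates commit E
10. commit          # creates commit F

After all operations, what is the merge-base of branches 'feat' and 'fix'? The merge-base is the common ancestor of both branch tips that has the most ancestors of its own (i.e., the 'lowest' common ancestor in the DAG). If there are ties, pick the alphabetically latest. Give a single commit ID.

Answer: A

Derivation:
After op 1 (branch): HEAD=main@A [fix=A main=A]
After op 2 (branch): HEAD=main@A [feat=A fix=A main=A]
After op 3 (merge): HEAD=main@B [feat=A fix=A main=B]
After op 4 (branch): HEAD=main@B [dev=B feat=A fix=A main=B]
After op 5 (commit): HEAD=main@C [dev=B feat=A fix=A main=C]
After op 6 (checkout): HEAD=fix@A [dev=B feat=A fix=A main=C]
After op 7 (reset): HEAD=fix@B [dev=B feat=A fix=B main=C]
After op 8 (commit): HEAD=fix@D [dev=B feat=A fix=D main=C]
After op 9 (commit): HEAD=fix@E [dev=B feat=A fix=E main=C]
After op 10 (commit): HEAD=fix@F [dev=B feat=A fix=F main=C]
ancestors(feat=A): ['A']
ancestors(fix=F): ['A', 'B', 'D', 'E', 'F']
common: ['A']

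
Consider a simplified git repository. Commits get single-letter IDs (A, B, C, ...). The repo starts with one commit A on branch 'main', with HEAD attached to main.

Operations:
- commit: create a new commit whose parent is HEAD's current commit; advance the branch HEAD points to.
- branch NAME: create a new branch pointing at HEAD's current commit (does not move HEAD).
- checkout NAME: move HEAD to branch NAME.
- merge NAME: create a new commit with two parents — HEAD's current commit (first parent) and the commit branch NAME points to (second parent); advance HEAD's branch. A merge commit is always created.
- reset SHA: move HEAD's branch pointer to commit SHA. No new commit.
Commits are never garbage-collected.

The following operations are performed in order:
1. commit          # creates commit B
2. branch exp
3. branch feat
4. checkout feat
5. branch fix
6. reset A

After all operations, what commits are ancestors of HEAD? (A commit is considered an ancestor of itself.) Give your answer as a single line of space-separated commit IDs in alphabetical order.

After op 1 (commit): HEAD=main@B [main=B]
After op 2 (branch): HEAD=main@B [exp=B main=B]
After op 3 (branch): HEAD=main@B [exp=B feat=B main=B]
After op 4 (checkout): HEAD=feat@B [exp=B feat=B main=B]
After op 5 (branch): HEAD=feat@B [exp=B feat=B fix=B main=B]
After op 6 (reset): HEAD=feat@A [exp=B feat=A fix=B main=B]

Answer: A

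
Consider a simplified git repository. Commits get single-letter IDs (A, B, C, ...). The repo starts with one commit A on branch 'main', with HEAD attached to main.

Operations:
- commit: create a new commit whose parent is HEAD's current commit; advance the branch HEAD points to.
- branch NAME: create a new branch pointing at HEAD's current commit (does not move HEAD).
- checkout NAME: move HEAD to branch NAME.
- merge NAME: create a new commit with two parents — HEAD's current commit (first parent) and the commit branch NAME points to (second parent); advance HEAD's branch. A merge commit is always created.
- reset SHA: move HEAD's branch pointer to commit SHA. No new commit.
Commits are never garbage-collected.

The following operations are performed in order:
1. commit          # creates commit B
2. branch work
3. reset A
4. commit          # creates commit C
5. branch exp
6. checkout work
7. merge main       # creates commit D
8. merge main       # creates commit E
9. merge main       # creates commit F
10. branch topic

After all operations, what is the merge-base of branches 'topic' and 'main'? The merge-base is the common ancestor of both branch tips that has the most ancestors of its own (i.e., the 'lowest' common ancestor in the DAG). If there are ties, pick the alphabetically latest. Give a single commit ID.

After op 1 (commit): HEAD=main@B [main=B]
After op 2 (branch): HEAD=main@B [main=B work=B]
After op 3 (reset): HEAD=main@A [main=A work=B]
After op 4 (commit): HEAD=main@C [main=C work=B]
After op 5 (branch): HEAD=main@C [exp=C main=C work=B]
After op 6 (checkout): HEAD=work@B [exp=C main=C work=B]
After op 7 (merge): HEAD=work@D [exp=C main=C work=D]
After op 8 (merge): HEAD=work@E [exp=C main=C work=E]
After op 9 (merge): HEAD=work@F [exp=C main=C work=F]
After op 10 (branch): HEAD=work@F [exp=C main=C topic=F work=F]
ancestors(topic=F): ['A', 'B', 'C', 'D', 'E', 'F']
ancestors(main=C): ['A', 'C']
common: ['A', 'C']

Answer: C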